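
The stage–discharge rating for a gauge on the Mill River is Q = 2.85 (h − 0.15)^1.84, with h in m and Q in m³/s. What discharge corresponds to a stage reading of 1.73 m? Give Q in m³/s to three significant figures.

Q = 2.85 × (1.73 − 0.15)^1.84 = 2.85 × 1.58^1.84 = 6.613 m³/s

6.61 m³/s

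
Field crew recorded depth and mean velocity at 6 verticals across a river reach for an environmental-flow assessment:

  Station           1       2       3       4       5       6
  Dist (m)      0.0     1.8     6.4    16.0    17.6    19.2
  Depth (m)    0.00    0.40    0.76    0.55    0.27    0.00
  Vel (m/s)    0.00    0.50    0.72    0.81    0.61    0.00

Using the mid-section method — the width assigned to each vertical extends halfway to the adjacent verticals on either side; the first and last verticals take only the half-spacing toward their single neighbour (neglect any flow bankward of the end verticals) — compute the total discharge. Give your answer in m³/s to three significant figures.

w_2 = (6.4 − 0.0)/2 = 3.2 m; q_2 = 0.50 × 0.40 × 3.2 = 0.6400 m³/s
w_3 = (16.0 − 1.8)/2 = 7.1 m; q_3 = 0.72 × 0.76 × 7.1 = 3.885 m³/s
w_4 = (17.6 − 6.4)/2 = 5.6 m; q_4 = 0.81 × 0.55 × 5.6 = 2.495 m³/s
w_5 = (19.2 − 16.0)/2 = 1.6 m; q_5 = 0.61 × 0.27 × 1.6 = 0.2635 m³/s
Stations 1, 6 contribute zero (depth or velocity is 0).
Q = Σ qᵢ = 7.283 m³/s

7.28 m³/s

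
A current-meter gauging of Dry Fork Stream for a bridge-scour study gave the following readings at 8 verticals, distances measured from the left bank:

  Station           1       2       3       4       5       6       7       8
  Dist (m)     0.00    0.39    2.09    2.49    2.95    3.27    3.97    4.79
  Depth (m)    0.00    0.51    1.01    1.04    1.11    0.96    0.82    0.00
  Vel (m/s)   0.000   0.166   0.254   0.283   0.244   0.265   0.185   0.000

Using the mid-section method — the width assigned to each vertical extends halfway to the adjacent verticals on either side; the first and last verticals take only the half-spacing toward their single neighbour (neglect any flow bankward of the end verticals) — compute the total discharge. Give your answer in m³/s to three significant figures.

w_2 = (2.09 − 0.00)/2 = 1.045 m; q_2 = 0.166 × 0.51 × 1.045 = 0.08847 m³/s
w_3 = (2.49 − 0.39)/2 = 1.05 m; q_3 = 0.254 × 1.01 × 1.05 = 0.2694 m³/s
w_4 = (2.95 − 2.09)/2 = 0.43 m; q_4 = 0.283 × 1.04 × 0.43 = 0.1266 m³/s
w_5 = (3.27 − 2.49)/2 = 0.39 m; q_5 = 0.244 × 1.11 × 0.39 = 0.1056 m³/s
w_6 = (3.97 − 2.95)/2 = 0.51 m; q_6 = 0.265 × 0.96 × 0.51 = 0.1297 m³/s
w_7 = (4.79 − 3.27)/2 = 0.76 m; q_7 = 0.185 × 0.82 × 0.76 = 0.1153 m³/s
Stations 1, 8 contribute zero (depth or velocity is 0).
Q = Σ qᵢ = 0.8351 m³/s

0.835 m³/s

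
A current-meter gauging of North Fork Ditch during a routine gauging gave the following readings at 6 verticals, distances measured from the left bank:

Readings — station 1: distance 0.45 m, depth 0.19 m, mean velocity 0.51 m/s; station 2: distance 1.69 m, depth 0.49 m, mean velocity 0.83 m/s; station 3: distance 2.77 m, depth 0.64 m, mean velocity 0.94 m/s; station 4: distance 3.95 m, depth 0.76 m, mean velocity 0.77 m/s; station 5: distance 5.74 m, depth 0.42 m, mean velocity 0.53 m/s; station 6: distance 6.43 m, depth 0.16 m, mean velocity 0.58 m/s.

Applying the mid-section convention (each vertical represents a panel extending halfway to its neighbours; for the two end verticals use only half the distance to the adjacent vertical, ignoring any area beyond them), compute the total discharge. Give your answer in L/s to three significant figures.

2390 L/s

w_1 = (1.69 − 0.45)/2 = 0.62 m; q_1 = 0.51 × 0.19 × 0.62 = 0.06008 m³/s
w_2 = (2.77 − 0.45)/2 = 1.16 m; q_2 = 0.83 × 0.49 × 1.16 = 0.4718 m³/s
w_3 = (3.95 − 1.69)/2 = 1.13 m; q_3 = 0.94 × 0.64 × 1.13 = 0.6798 m³/s
w_4 = (5.74 − 2.77)/2 = 1.485 m; q_4 = 0.77 × 0.76 × 1.485 = 0.8690 m³/s
w_5 = (6.43 − 3.95)/2 = 1.24 m; q_5 = 0.53 × 0.42 × 1.24 = 0.2760 m³/s
w_6 = (6.43 − 5.74)/2 = 0.345 m; q_6 = 0.58 × 0.16 × 0.345 = 0.03202 m³/s
Q = Σ qᵢ = 2.389 m³/s
= 2.389 × 1000 = 2389 L/s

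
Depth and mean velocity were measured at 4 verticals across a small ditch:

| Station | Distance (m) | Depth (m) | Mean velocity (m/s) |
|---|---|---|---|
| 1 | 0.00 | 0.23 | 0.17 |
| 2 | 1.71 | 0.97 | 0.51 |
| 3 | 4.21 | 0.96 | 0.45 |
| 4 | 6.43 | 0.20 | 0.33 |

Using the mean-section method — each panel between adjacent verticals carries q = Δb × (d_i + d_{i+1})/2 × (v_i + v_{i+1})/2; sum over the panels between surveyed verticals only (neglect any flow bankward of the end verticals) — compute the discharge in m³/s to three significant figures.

Panel 1-2: Δb = 1.71 m, d̄ = (0.23+0.97)/2 = 0.6, v̄ = (0.17+0.51)/2 = 0.34 → q = 1.71×0.6×0.34 = 0.3488 m³/s
Panel 2-3: Δb = 2.5 m, d̄ = (0.97+0.96)/2 = 0.965, v̄ = (0.51+0.45)/2 = 0.48 → q = 2.5×0.965×0.48 = 1.158 m³/s
Panel 3-4: Δb = 2.22 m, d̄ = (0.96+0.20)/2 = 0.58, v̄ = (0.45+0.33)/2 = 0.39 → q = 2.22×0.58×0.39 = 0.5022 m³/s
Q = Σ q = 2.009 m³/s

2.01 m³/s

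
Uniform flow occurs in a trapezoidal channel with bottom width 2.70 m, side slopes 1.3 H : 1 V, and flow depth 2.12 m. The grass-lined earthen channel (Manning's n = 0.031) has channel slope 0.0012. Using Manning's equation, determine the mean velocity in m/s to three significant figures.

1.26 m/s

A = (b + z·y)·y = (2.70 + 1.3×2.12)×2.12 = 11.57 m²
P = b + 2y√(1+z²) = 2.70 + 2×2.12×√(1+1.3²) = 9.654 m
R = A/P = 11.57/9.654 = 1.198 m
Q = (1/n)·A·R^(2/3)·S^(1/2) = (1/0.031) × 11.57 × 1.198^(2/3) × 0.0012^(1/2) = 14.58 m³/s
V = Q/A = 14.58/11.57 = 1.261 m/s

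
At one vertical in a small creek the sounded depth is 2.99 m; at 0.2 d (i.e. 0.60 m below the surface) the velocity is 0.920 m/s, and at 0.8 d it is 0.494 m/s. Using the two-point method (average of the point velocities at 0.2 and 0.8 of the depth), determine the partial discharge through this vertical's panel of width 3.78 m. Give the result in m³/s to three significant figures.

v̄ = (0.920 + 0.494) / 2 = 0.7070 m/s
q = v̄ × d × w = 0.7070 × 2.99 × 3.78 = 7.991 m³/s

7.99 m³/s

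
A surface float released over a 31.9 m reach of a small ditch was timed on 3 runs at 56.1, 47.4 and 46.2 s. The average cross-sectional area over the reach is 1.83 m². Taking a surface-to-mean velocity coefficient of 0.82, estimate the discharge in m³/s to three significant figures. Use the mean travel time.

0.959 m³/s

t̄ = (56.1 + 47.4 + 46.2) / 3 = 49.9 s
v_surface = L / t̄ = 31.9 / 49.9 = 0.6393 m/s
v_mean = 0.82 × 0.6393 = 0.5242 m/s
Q = A × v_mean = 1.83 × 0.5242 = 0.9593 m³/s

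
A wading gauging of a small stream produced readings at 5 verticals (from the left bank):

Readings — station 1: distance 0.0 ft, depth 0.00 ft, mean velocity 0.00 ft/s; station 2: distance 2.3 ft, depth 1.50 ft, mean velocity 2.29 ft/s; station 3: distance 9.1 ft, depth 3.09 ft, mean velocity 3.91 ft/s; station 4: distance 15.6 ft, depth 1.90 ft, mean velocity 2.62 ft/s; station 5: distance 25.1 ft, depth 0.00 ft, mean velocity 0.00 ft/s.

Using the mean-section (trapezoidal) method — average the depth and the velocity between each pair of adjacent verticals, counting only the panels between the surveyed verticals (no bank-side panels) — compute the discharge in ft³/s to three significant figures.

115 ft³/s

Panel 1-2: Δb = 2.3 ft, d̄ = (0.00+1.50)/2 = 0.75, v̄ = (0.00+2.29)/2 = 1.145 → q = 2.3×0.75×1.145 = 1.975 ft³/s
Panel 2-3: Δb = 6.8 ft, d̄ = (1.50+3.09)/2 = 2.295, v̄ = (2.29+3.91)/2 = 3.1 → q = 6.8×2.295×3.1 = 48.38 ft³/s
Panel 3-4: Δb = 6.5 ft, d̄ = (3.09+1.90)/2 = 2.495, v̄ = (3.91+2.62)/2 = 3.265 → q = 6.5×2.495×3.265 = 52.95 ft³/s
Panel 4-5: Δb = 9.5 ft, d̄ = (1.90+0.00)/2 = 0.95, v̄ = (2.62+0.00)/2 = 1.31 → q = 9.5×0.95×1.31 = 11.82 ft³/s
Q = Σ q = 115.1 ft³/s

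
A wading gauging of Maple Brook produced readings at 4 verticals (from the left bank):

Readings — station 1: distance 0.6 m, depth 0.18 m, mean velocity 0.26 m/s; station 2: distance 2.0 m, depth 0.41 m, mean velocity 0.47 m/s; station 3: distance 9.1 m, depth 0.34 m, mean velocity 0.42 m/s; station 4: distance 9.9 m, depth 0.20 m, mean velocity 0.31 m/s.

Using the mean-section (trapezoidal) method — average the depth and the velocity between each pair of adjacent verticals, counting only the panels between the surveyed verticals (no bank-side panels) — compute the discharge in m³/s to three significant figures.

Panel 1-2: Δb = 1.4 m, d̄ = (0.18+0.41)/2 = 0.295, v̄ = (0.26+0.47)/2 = 0.365 → q = 1.4×0.295×0.365 = 0.1507 m³/s
Panel 2-3: Δb = 7.1 m, d̄ = (0.41+0.34)/2 = 0.375, v̄ = (0.47+0.42)/2 = 0.445 → q = 7.1×0.375×0.445 = 1.185 m³/s
Panel 3-4: Δb = 0.8 m, d̄ = (0.34+0.20)/2 = 0.27, v̄ = (0.42+0.31)/2 = 0.365 → q = 0.8×0.27×0.365 = 0.07884 m³/s
Q = Σ q = 1.414 m³/s

1.41 m³/s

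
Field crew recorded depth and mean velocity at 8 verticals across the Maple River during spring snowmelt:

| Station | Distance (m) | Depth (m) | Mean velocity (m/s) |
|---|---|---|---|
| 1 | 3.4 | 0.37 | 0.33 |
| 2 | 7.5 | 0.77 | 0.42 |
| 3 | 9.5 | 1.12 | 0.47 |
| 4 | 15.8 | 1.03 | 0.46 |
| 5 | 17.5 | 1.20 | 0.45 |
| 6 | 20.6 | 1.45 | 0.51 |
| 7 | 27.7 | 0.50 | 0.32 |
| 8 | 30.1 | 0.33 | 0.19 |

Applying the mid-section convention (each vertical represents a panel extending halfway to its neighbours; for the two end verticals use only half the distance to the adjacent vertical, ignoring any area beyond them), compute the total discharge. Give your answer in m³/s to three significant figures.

11.2 m³/s

w_1 = (7.5 − 3.4)/2 = 2.05 m; q_1 = 0.33 × 0.37 × 2.05 = 0.2503 m³/s
w_2 = (9.5 − 3.4)/2 = 3.05 m; q_2 = 0.42 × 0.77 × 3.05 = 0.9864 m³/s
w_3 = (15.8 − 7.5)/2 = 4.15 m; q_3 = 0.47 × 1.12 × 4.15 = 2.185 m³/s
w_4 = (17.5 − 9.5)/2 = 4 m; q_4 = 0.46 × 1.03 × 4 = 1.895 m³/s
w_5 = (20.6 − 15.8)/2 = 2.4 m; q_5 = 0.45 × 1.20 × 2.4 = 1.296 m³/s
w_6 = (27.7 − 17.5)/2 = 5.1 m; q_6 = 0.51 × 1.45 × 5.1 = 3.771 m³/s
w_7 = (30.1 − 20.6)/2 = 4.75 m; q_7 = 0.32 × 0.50 × 4.75 = 0.7600 m³/s
w_8 = (30.1 − 27.7)/2 = 1.2 m; q_8 = 0.19 × 0.33 × 1.2 = 0.07524 m³/s
Q = Σ qᵢ = 11.22 m³/s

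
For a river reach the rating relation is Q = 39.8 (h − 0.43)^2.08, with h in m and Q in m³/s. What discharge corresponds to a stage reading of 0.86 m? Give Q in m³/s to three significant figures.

Q = 39.8 × (0.86 − 0.43)^2.08 = 39.8 × 0.43^2.08 = 6.879 m³/s

6.88 m³/s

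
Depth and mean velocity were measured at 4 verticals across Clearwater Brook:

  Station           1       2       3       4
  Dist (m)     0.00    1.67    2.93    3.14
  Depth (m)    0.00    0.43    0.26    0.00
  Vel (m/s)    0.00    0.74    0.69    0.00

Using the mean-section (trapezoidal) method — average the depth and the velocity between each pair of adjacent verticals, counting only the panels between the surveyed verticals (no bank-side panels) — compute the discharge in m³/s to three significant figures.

0.453 m³/s

Panel 1-2: Δb = 1.67 m, d̄ = (0.00+0.43)/2 = 0.215, v̄ = (0.00+0.74)/2 = 0.37 → q = 1.67×0.215×0.37 = 0.1328 m³/s
Panel 2-3: Δb = 1.26 m, d̄ = (0.43+0.26)/2 = 0.345, v̄ = (0.74+0.69)/2 = 0.715 → q = 1.26×0.345×0.715 = 0.3108 m³/s
Panel 3-4: Δb = 0.21 m, d̄ = (0.26+0.00)/2 = 0.13, v̄ = (0.69+0.00)/2 = 0.345 → q = 0.21×0.13×0.345 = 0.009419 m³/s
Q = Σ q = 0.4531 m³/s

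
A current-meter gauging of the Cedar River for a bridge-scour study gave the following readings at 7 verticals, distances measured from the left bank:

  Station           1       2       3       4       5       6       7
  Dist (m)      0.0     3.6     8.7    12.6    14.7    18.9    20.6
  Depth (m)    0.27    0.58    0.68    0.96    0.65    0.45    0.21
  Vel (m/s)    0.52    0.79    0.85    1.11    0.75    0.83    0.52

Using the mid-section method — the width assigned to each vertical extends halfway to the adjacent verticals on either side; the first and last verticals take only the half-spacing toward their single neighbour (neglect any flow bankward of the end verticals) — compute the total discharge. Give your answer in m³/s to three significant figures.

w_1 = (3.6 − 0.0)/2 = 1.8 m; q_1 = 0.52 × 0.27 × 1.8 = 0.2527 m³/s
w_2 = (8.7 − 0.0)/2 = 4.35 m; q_2 = 0.79 × 0.58 × 4.35 = 1.993 m³/s
w_3 = (12.6 − 3.6)/2 = 4.5 m; q_3 = 0.85 × 0.68 × 4.5 = 2.601 m³/s
w_4 = (14.7 − 8.7)/2 = 3 m; q_4 = 1.11 × 0.96 × 3 = 3.197 m³/s
w_5 = (18.9 − 12.6)/2 = 3.15 m; q_5 = 0.75 × 0.65 × 3.15 = 1.536 m³/s
w_6 = (20.6 − 14.7)/2 = 2.95 m; q_6 = 0.83 × 0.45 × 2.95 = 1.102 m³/s
w_7 = (20.6 − 18.9)/2 = 0.85 m; q_7 = 0.52 × 0.21 × 0.85 = 0.09282 m³/s
Q = Σ qᵢ = 10.77 m³/s

10.8 m³/s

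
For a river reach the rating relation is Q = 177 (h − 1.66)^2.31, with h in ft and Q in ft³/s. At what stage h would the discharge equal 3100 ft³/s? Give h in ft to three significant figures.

5.11 ft

h − h₀ = (Q/C)^(1/b) = (3100/177)^(1/2.31) = 3.454 ft
h = 1.66 + 3.454 = 5.114 ft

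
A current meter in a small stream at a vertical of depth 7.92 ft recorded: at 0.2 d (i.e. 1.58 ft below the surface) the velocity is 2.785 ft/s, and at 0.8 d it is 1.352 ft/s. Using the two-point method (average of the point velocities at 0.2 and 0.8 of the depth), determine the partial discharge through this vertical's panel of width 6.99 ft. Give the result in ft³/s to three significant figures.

v̄ = (2.785 + 1.352) / 2 = 2.069 ft/s
q = v̄ × d × w = 2.069 × 7.92 × 6.99 = 114.5 ft³/s

115 ft³/s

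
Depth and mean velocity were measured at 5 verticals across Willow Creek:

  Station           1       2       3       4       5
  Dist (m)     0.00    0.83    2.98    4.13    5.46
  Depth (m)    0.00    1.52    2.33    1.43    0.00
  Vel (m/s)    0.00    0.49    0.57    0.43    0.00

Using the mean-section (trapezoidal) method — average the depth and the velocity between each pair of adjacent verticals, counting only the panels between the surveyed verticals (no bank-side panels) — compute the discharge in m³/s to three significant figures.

3.63 m³/s

Panel 1-2: Δb = 0.83 m, d̄ = (0.00+1.52)/2 = 0.76, v̄ = (0.00+0.49)/2 = 0.245 → q = 0.83×0.76×0.245 = 0.1545 m³/s
Panel 2-3: Δb = 2.15 m, d̄ = (1.52+2.33)/2 = 1.925, v̄ = (0.49+0.57)/2 = 0.53 → q = 2.15×1.925×0.53 = 2.194 m³/s
Panel 3-4: Δb = 1.15 m, d̄ = (2.33+1.43)/2 = 1.88, v̄ = (0.57+0.43)/2 = 0.5 → q = 1.15×1.88×0.5 = 1.081 m³/s
Panel 4-5: Δb = 1.33 m, d̄ = (1.43+0.00)/2 = 0.715, v̄ = (0.43+0.00)/2 = 0.215 → q = 1.33×0.715×0.215 = 0.2045 m³/s
Q = Σ q = 3.634 m³/s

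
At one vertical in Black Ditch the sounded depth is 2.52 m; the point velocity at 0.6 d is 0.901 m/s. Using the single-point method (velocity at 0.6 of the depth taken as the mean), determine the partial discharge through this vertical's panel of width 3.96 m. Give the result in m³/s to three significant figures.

8.99 m³/s

v̄ = v₀.₆ = 0.901 m/s
q = v̄ × d × w = 0.9010 × 2.52 × 3.96 = 8.991 m³/s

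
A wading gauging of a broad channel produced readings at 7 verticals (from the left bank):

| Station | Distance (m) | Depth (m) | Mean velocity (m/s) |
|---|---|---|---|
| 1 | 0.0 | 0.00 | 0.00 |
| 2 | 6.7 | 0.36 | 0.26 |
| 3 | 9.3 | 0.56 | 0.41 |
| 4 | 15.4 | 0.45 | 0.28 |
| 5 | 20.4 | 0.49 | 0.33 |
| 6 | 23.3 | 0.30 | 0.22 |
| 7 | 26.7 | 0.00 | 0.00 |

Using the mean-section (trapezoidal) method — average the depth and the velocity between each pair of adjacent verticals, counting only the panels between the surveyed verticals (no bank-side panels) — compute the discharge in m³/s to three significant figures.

2.71 m³/s

Panel 1-2: Δb = 6.7 m, d̄ = (0.00+0.36)/2 = 0.18, v̄ = (0.00+0.26)/2 = 0.13 → q = 6.7×0.18×0.13 = 0.1568 m³/s
Panel 2-3: Δb = 2.6 m, d̄ = (0.36+0.56)/2 = 0.46, v̄ = (0.26+0.41)/2 = 0.335 → q = 2.6×0.46×0.335 = 0.4007 m³/s
Panel 3-4: Δb = 6.1 m, d̄ = (0.56+0.45)/2 = 0.505, v̄ = (0.41+0.28)/2 = 0.345 → q = 6.1×0.505×0.345 = 1.063 m³/s
Panel 4-5: Δb = 5 m, d̄ = (0.45+0.49)/2 = 0.47, v̄ = (0.28+0.33)/2 = 0.305 → q = 5×0.47×0.305 = 0.7168 m³/s
Panel 5-6: Δb = 2.9 m, d̄ = (0.49+0.30)/2 = 0.395, v̄ = (0.33+0.22)/2 = 0.275 → q = 2.9×0.395×0.275 = 0.3150 m³/s
Panel 6-7: Δb = 3.4 m, d̄ = (0.30+0.00)/2 = 0.15, v̄ = (0.22+0.00)/2 = 0.11 → q = 3.4×0.15×0.11 = 0.05610 m³/s
Q = Σ q = 2.708 m³/s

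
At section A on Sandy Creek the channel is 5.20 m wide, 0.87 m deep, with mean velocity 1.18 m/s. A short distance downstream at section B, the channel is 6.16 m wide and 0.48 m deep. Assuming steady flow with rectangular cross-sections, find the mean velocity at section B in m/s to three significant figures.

Q = A₁V₁ = (5.20×0.87) × 1.18 = 5.338 m³/s
A₂ = 6.16 × 0.48 = 2.957 m²
V₂ = Q/A₂ = 5.338/2.957 = 1.805 m/s

1.81 m/s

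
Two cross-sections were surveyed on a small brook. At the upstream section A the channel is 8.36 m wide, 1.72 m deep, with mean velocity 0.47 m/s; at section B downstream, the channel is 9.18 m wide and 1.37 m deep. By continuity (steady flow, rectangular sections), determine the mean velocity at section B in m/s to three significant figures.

Q = A₁V₁ = (8.36×1.72) × 0.47 = 6.758 m³/s
A₂ = 9.18 × 1.37 = 12.58 m²
V₂ = Q/A₂ = 6.758/12.58 = 0.5374 m/s

0.537 m/s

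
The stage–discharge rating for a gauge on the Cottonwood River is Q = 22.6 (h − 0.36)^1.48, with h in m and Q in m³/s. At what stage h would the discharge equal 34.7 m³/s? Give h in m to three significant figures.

1.70 m

h − h₀ = (Q/C)^(1/b) = (34.7/22.6)^(1/1.48) = 1.336 m
h = 0.36 + 1.336 = 1.696 m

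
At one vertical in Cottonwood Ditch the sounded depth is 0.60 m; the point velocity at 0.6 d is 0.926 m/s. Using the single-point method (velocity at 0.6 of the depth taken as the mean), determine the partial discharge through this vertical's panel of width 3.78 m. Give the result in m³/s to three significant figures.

v̄ = v₀.₆ = 0.926 m/s
q = v̄ × d × w = 0.9260 × 0.60 × 3.78 = 2.100 m³/s

2.10 m³/s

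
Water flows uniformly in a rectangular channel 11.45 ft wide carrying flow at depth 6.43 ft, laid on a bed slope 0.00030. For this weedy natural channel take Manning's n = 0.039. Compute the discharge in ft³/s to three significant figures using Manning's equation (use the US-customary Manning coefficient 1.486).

A = b·y = 11.45 × 6.43 = 73.62 ft²
P = b + 2y = 11.45 + 2×6.43 = 24.31 ft
R = A/P = 73.62/24.31 = 3.029 ft
Q = (1.486/n)·A·R^(2/3)·S^(1/2) = (1.486/0.039) × 73.62 × 3.029^(2/3) × 0.00030^(1/2) = 101.7 ft³/s

102 ft³/s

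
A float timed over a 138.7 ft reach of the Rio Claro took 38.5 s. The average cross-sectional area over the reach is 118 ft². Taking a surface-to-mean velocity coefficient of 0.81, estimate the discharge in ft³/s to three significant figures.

344 ft³/s

v_surface = L / t̄ = 138.7 / 38.5 = 3.603 ft/s
v_mean = 0.81 × 3.603 = 2.918 ft/s
Q = A × v_mean = 118 × 2.918 = 344.3 ft³/s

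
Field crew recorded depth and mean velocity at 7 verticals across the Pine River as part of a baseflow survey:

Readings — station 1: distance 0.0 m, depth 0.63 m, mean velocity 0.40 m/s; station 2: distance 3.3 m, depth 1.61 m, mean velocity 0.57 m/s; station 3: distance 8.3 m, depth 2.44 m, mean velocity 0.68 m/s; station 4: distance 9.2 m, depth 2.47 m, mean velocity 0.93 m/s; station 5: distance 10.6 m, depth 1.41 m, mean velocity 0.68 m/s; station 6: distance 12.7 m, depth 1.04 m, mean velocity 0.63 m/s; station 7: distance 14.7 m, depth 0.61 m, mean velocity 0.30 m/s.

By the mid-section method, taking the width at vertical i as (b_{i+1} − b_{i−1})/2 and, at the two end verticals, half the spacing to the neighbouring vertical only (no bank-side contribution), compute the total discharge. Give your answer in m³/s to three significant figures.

w_1 = (3.3 − 0.0)/2 = 1.65 m; q_1 = 0.40 × 0.63 × 1.65 = 0.4158 m³/s
w_2 = (8.3 − 0.0)/2 = 4.15 m; q_2 = 0.57 × 1.61 × 4.15 = 3.808 m³/s
w_3 = (9.2 − 3.3)/2 = 2.95 m; q_3 = 0.68 × 2.44 × 2.95 = 4.895 m³/s
w_4 = (10.6 − 8.3)/2 = 1.15 m; q_4 = 0.93 × 2.47 × 1.15 = 2.642 m³/s
w_5 = (12.7 − 9.2)/2 = 1.75 m; q_5 = 0.68 × 1.41 × 1.75 = 1.678 m³/s
w_6 = (14.7 − 10.6)/2 = 2.05 m; q_6 = 0.63 × 1.04 × 2.05 = 1.343 m³/s
w_7 = (14.7 − 12.7)/2 = 1 m; q_7 = 0.30 × 0.61 × 1 = 0.1830 m³/s
Q = Σ qᵢ = 14.96 m³/s

15.0 m³/s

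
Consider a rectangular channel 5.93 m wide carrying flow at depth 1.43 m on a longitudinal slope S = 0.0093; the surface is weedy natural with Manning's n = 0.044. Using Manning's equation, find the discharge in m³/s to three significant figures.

A = b·y = 5.93 × 1.43 = 8.480 m²
P = b + 2y = 5.93 + 2×1.43 = 8.790 m
R = A/P = 8.480/8.790 = 0.9647 m
Q = (1/n)·A·R^(2/3)·S^(1/2) = (1/0.044) × 8.480 × 0.9647^(2/3) × 0.0093^(1/2) = 18.15 m³/s

18.1 m³/s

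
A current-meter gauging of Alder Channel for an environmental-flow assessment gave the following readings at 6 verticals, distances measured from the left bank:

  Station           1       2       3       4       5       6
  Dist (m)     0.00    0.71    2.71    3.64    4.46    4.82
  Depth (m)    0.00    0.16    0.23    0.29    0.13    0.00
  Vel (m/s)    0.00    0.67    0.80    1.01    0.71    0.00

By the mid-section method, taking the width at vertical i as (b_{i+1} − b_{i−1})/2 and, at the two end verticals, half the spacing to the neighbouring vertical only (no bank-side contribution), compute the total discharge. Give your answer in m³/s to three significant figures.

w_2 = (2.71 − 0.00)/2 = 1.355 m; q_2 = 0.67 × 0.16 × 1.355 = 0.1453 m³/s
w_3 = (3.64 − 0.71)/2 = 1.465 m; q_3 = 0.80 × 0.23 × 1.465 = 0.2696 m³/s
w_4 = (4.46 − 2.71)/2 = 0.875 m; q_4 = 1.01 × 0.29 × 0.875 = 0.2563 m³/s
w_5 = (4.82 − 3.64)/2 = 0.59 m; q_5 = 0.71 × 0.13 × 0.59 = 0.05446 m³/s
Stations 1, 6 contribute zero (depth or velocity is 0).
Q = Σ qᵢ = 0.7256 m³/s

0.726 m³/s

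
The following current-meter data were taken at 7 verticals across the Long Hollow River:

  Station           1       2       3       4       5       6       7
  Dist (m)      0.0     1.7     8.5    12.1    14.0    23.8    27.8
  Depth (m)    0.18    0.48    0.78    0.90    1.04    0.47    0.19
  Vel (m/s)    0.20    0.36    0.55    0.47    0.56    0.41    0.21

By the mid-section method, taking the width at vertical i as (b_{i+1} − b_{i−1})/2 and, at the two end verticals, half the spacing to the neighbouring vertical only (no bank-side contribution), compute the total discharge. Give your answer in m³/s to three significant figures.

w_1 = (1.7 − 0.0)/2 = 0.85 m; q_1 = 0.20 × 0.18 × 0.85 = 0.03060 m³/s
w_2 = (8.5 − 0.0)/2 = 4.25 m; q_2 = 0.36 × 0.48 × 4.25 = 0.7344 m³/s
w_3 = (12.1 − 1.7)/2 = 5.2 m; q_3 = 0.55 × 0.78 × 5.2 = 2.231 m³/s
w_4 = (14.0 − 8.5)/2 = 2.75 m; q_4 = 0.47 × 0.90 × 2.75 = 1.163 m³/s
w_5 = (23.8 − 12.1)/2 = 5.85 m; q_5 = 0.56 × 1.04 × 5.85 = 3.407 m³/s
w_6 = (27.8 − 14.0)/2 = 6.9 m; q_6 = 0.41 × 0.47 × 6.9 = 1.330 m³/s
w_7 = (27.8 − 23.8)/2 = 2 m; q_7 = 0.21 × 0.19 × 2 = 0.07980 m³/s
Q = Σ qᵢ = 8.976 m³/s

8.98 m³/s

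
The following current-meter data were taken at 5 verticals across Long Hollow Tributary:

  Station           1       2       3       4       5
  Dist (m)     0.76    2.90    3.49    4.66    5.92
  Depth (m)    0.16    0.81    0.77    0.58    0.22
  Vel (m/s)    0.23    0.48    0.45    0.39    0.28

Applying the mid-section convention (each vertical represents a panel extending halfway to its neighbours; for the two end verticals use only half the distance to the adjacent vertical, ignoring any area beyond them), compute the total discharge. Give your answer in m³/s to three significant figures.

1.19 m³/s

w_1 = (2.90 − 0.76)/2 = 1.07 m; q_1 = 0.23 × 0.16 × 1.07 = 0.03938 m³/s
w_2 = (3.49 − 0.76)/2 = 1.365 m; q_2 = 0.48 × 0.81 × 1.365 = 0.5307 m³/s
w_3 = (4.66 − 2.90)/2 = 0.88 m; q_3 = 0.45 × 0.77 × 0.88 = 0.3049 m³/s
w_4 = (5.92 − 3.49)/2 = 1.215 m; q_4 = 0.39 × 0.58 × 1.215 = 0.2748 m³/s
w_5 = (5.92 − 4.66)/2 = 0.63 m; q_5 = 0.28 × 0.22 × 0.63 = 0.03881 m³/s
Q = Σ qᵢ = 1.189 m³/s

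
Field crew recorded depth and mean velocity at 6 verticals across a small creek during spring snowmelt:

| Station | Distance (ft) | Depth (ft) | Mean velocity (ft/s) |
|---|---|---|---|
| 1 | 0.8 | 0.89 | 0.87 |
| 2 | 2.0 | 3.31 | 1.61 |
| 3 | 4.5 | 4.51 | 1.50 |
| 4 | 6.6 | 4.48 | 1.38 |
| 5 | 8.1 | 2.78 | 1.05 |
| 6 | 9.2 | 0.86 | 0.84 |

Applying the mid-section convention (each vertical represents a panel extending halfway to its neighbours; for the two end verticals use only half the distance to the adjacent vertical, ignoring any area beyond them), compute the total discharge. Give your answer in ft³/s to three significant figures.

41.2 ft³/s

w_1 = (2.0 − 0.8)/2 = 0.6 ft; q_1 = 0.87 × 0.89 × 0.6 = 0.4646 ft³/s
w_2 = (4.5 − 0.8)/2 = 1.85 ft; q_2 = 1.61 × 3.31 × 1.85 = 9.859 ft³/s
w_3 = (6.6 − 2.0)/2 = 2.3 ft; q_3 = 1.50 × 4.51 × 2.3 = 15.56 ft³/s
w_4 = (8.1 − 4.5)/2 = 1.8 ft; q_4 = 1.38 × 4.48 × 1.8 = 11.13 ft³/s
w_5 = (9.2 − 6.6)/2 = 1.3 ft; q_5 = 1.05 × 2.78 × 1.3 = 3.795 ft³/s
w_6 = (9.2 − 8.1)/2 = 0.55 ft; q_6 = 0.84 × 0.86 × 0.55 = 0.3973 ft³/s
Q = Σ qᵢ = 41.20 ft³/s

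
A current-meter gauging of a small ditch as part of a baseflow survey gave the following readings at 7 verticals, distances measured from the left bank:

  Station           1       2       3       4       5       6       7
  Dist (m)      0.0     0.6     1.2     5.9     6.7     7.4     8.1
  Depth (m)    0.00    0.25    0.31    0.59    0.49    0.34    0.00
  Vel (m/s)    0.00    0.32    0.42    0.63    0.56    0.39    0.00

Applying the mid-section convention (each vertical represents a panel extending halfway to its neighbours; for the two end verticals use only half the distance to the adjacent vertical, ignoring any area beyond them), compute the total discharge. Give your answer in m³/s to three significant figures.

w_2 = (1.2 − 0.0)/2 = 0.6 m; q_2 = 0.32 × 0.25 × 0.6 = 0.04800 m³/s
w_3 = (5.9 − 0.6)/2 = 2.65 m; q_3 = 0.42 × 0.31 × 2.65 = 0.3450 m³/s
w_4 = (6.7 − 1.2)/2 = 2.75 m; q_4 = 0.63 × 0.59 × 2.75 = 1.022 m³/s
w_5 = (7.4 − 5.9)/2 = 0.75 m; q_5 = 0.56 × 0.49 × 0.75 = 0.2058 m³/s
w_6 = (8.1 − 6.7)/2 = 0.7 m; q_6 = 0.39 × 0.34 × 0.7 = 0.09282 m³/s
Stations 1, 7 contribute zero (depth or velocity is 0).
Q = Σ qᵢ = 1.714 m³/s

1.71 m³/s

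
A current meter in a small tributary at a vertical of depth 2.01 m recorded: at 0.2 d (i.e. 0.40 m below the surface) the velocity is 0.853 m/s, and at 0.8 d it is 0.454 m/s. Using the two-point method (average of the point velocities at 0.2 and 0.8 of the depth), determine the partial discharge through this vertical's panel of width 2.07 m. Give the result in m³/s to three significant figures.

2.72 m³/s

v̄ = (0.853 + 0.454) / 2 = 0.6535 m/s
q = v̄ × d × w = 0.6535 × 2.01 × 2.07 = 2.719 m³/s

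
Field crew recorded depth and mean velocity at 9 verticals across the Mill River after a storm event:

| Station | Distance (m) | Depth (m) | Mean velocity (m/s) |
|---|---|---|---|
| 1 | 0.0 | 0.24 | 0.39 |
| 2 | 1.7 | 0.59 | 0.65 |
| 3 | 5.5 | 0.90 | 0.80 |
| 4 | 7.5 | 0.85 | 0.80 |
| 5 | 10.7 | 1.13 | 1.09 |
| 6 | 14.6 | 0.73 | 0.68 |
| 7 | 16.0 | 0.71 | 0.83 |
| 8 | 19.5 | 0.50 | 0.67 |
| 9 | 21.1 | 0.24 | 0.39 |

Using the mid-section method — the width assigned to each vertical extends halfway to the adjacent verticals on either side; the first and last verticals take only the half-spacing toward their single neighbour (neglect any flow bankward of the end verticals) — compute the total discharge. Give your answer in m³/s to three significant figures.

13.1 m³/s

w_1 = (1.7 − 0.0)/2 = 0.85 m; q_1 = 0.39 × 0.24 × 0.85 = 0.07956 m³/s
w_2 = (5.5 − 0.0)/2 = 2.75 m; q_2 = 0.65 × 0.59 × 2.75 = 1.055 m³/s
w_3 = (7.5 − 1.7)/2 = 2.9 m; q_3 = 0.80 × 0.90 × 2.9 = 2.088 m³/s
w_4 = (10.7 − 5.5)/2 = 2.6 m; q_4 = 0.80 × 0.85 × 2.6 = 1.768 m³/s
w_5 = (14.6 − 7.5)/2 = 3.55 m; q_5 = 1.09 × 1.13 × 3.55 = 4.373 m³/s
w_6 = (16.0 − 10.7)/2 = 2.65 m; q_6 = 0.68 × 0.73 × 2.65 = 1.315 m³/s
w_7 = (19.5 − 14.6)/2 = 2.45 m; q_7 = 0.83 × 0.71 × 2.45 = 1.444 m³/s
w_8 = (21.1 − 16.0)/2 = 2.55 m; q_8 = 0.67 × 0.50 × 2.55 = 0.8543 m³/s
w_9 = (21.1 − 19.5)/2 = 0.8 m; q_9 = 0.39 × 0.24 × 0.8 = 0.07488 m³/s
Q = Σ qᵢ = 13.05 m³/s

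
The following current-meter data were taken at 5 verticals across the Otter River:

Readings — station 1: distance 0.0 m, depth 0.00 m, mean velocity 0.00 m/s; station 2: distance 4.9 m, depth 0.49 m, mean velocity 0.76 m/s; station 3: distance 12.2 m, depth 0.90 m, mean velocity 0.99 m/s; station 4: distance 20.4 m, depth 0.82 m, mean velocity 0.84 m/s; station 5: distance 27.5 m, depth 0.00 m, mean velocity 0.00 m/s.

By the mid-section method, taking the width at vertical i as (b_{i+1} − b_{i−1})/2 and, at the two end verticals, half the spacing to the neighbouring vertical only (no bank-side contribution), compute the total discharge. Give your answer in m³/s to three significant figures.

w_2 = (12.2 − 0.0)/2 = 6.1 m; q_2 = 0.76 × 0.49 × 6.1 = 2.272 m³/s
w_3 = (20.4 − 4.9)/2 = 7.75 m; q_3 = 0.99 × 0.90 × 7.75 = 6.905 m³/s
w_4 = (27.5 − 12.2)/2 = 7.65 m; q_4 = 0.84 × 0.82 × 7.65 = 5.269 m³/s
Stations 1, 5 contribute zero (depth or velocity is 0).
Q = Σ qᵢ = 14.45 m³/s

14.4 m³/s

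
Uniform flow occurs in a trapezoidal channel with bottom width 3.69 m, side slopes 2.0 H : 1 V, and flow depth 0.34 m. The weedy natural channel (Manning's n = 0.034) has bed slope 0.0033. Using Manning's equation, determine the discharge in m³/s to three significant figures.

1.09 m³/s

A = (b + z·y)·y = (3.69 + 2.0×0.34)×0.34 = 1.486 m²
P = b + 2y√(1+z²) = 3.69 + 2×0.34×√(1+2.0²) = 5.211 m
R = A/P = 1.486/5.211 = 0.2852 m
Q = (1/n)·A·R^(2/3)·S^(1/2) = (1/0.034) × 1.486 × 0.2852^(2/3) × 0.0033^(1/2) = 1.088 m³/s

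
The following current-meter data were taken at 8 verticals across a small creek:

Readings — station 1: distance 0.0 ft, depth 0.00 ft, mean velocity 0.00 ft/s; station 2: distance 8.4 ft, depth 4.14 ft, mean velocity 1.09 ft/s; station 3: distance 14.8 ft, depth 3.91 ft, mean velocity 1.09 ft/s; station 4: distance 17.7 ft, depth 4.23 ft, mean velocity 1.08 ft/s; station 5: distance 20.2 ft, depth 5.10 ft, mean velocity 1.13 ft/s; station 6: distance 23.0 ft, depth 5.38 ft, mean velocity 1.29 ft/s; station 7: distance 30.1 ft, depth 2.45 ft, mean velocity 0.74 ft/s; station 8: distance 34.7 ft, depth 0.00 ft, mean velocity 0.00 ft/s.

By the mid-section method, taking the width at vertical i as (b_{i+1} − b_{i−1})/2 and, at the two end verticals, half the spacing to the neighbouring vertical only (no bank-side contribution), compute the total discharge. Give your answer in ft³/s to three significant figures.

w_2 = (14.8 − 0.0)/2 = 7.4 ft; q_2 = 1.09 × 4.14 × 7.4 = 33.39 ft³/s
w_3 = (17.7 − 8.4)/2 = 4.65 ft; q_3 = 1.09 × 3.91 × 4.65 = 19.82 ft³/s
w_4 = (20.2 − 14.8)/2 = 2.7 ft; q_4 = 1.08 × 4.23 × 2.7 = 12.33 ft³/s
w_5 = (23.0 − 17.7)/2 = 2.65 ft; q_5 = 1.13 × 5.10 × 2.65 = 15.27 ft³/s
w_6 = (30.1 − 20.2)/2 = 4.95 ft; q_6 = 1.29 × 5.38 × 4.95 = 34.35 ft³/s
w_7 = (34.7 − 23.0)/2 = 5.85 ft; q_7 = 0.74 × 2.45 × 5.85 = 10.61 ft³/s
Stations 1, 8 contribute zero (depth or velocity is 0).
Q = Σ qᵢ = 125.8 ft³/s

126 ft³/s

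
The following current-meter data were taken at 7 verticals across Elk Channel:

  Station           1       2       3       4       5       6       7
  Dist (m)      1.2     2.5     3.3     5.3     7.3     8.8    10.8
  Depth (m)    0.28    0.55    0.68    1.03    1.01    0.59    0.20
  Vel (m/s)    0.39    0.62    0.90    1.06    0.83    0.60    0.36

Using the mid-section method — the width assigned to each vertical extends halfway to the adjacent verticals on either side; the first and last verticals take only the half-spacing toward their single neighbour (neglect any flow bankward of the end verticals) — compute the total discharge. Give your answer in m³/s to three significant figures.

w_1 = (2.5 − 1.2)/2 = 0.65 m; q_1 = 0.39 × 0.28 × 0.65 = 0.07098 m³/s
w_2 = (3.3 − 1.2)/2 = 1.05 m; q_2 = 0.62 × 0.55 × 1.05 = 0.3581 m³/s
w_3 = (5.3 − 2.5)/2 = 1.4 m; q_3 = 0.90 × 0.68 × 1.4 = 0.8568 m³/s
w_4 = (7.3 − 3.3)/2 = 2 m; q_4 = 1.06 × 1.03 × 2 = 2.184 m³/s
w_5 = (8.8 − 5.3)/2 = 1.75 m; q_5 = 0.83 × 1.01 × 1.75 = 1.467 m³/s
w_6 = (10.8 − 7.3)/2 = 1.75 m; q_6 = 0.60 × 0.59 × 1.75 = 0.6195 m³/s
w_7 = (10.8 − 8.8)/2 = 1 m; q_7 = 0.36 × 0.20 × 1 = 0.07200 m³/s
Q = Σ qᵢ = 5.628 m³/s

5.63 m³/s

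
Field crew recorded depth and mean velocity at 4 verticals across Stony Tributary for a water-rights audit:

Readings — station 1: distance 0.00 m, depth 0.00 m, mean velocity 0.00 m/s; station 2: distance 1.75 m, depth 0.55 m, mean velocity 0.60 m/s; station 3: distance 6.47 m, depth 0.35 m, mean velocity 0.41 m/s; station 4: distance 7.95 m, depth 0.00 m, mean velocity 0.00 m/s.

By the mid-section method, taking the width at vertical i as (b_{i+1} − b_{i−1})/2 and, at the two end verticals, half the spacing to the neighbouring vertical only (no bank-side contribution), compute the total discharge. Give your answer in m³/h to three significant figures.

5440 m³/h

w_2 = (6.47 − 0.00)/2 = 3.235 m; q_2 = 0.60 × 0.55 × 3.235 = 1.068 m³/s
w_3 = (7.95 − 1.75)/2 = 3.1 m; q_3 = 0.41 × 0.35 × 3.1 = 0.4449 m³/s
Stations 1, 4 contribute zero (depth or velocity is 0).
Q = Σ qᵢ = 1.512 m³/s
= 1.512 × 3600 = 5445 m³/h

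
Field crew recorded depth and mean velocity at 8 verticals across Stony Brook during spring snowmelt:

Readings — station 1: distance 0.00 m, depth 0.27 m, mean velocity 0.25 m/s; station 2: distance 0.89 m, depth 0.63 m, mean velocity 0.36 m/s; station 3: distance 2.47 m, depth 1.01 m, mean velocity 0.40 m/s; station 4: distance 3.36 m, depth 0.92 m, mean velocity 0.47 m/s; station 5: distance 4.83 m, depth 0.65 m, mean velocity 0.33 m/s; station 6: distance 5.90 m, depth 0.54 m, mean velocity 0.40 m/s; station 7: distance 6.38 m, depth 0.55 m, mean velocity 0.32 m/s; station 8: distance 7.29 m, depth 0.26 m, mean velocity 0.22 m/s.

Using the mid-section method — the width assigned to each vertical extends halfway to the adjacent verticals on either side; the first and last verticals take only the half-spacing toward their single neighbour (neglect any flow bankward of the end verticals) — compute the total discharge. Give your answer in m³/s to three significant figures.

1.91 m³/s

w_1 = (0.89 − 0.00)/2 = 0.445 m; q_1 = 0.25 × 0.27 × 0.445 = 0.03004 m³/s
w_2 = (2.47 − 0.00)/2 = 1.235 m; q_2 = 0.36 × 0.63 × 1.235 = 0.2801 m³/s
w_3 = (3.36 − 0.89)/2 = 1.235 m; q_3 = 0.40 × 1.01 × 1.235 = 0.4989 m³/s
w_4 = (4.83 − 2.47)/2 = 1.18 m; q_4 = 0.47 × 0.92 × 1.18 = 0.5102 m³/s
w_5 = (5.90 − 3.36)/2 = 1.27 m; q_5 = 0.33 × 0.65 × 1.27 = 0.2724 m³/s
w_6 = (6.38 − 4.83)/2 = 0.775 m; q_6 = 0.40 × 0.54 × 0.775 = 0.1674 m³/s
w_7 = (7.29 − 5.90)/2 = 0.695 m; q_7 = 0.32 × 0.55 × 0.695 = 0.1223 m³/s
w_8 = (7.29 − 6.38)/2 = 0.455 m; q_8 = 0.22 × 0.26 × 0.455 = 0.02603 m³/s
Q = Σ qᵢ = 1.907 m³/s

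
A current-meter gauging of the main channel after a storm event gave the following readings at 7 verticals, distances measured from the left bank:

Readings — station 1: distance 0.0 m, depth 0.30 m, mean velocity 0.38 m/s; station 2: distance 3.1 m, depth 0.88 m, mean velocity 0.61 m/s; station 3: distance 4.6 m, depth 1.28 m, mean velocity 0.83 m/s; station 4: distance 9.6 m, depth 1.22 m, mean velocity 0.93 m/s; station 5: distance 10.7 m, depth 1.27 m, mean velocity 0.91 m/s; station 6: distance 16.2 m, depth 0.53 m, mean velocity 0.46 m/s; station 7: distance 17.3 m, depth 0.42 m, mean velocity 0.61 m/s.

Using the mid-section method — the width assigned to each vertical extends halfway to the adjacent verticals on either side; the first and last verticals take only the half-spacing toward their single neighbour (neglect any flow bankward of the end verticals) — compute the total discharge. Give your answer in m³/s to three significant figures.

w_1 = (3.1 − 0.0)/2 = 1.55 m; q_1 = 0.38 × 0.30 × 1.55 = 0.1767 m³/s
w_2 = (4.6 − 0.0)/2 = 2.3 m; q_2 = 0.61 × 0.88 × 2.3 = 1.235 m³/s
w_3 = (9.6 − 3.1)/2 = 3.25 m; q_3 = 0.83 × 1.28 × 3.25 = 3.453 m³/s
w_4 = (10.7 − 4.6)/2 = 3.05 m; q_4 = 0.93 × 1.22 × 3.05 = 3.461 m³/s
w_5 = (16.2 − 9.6)/2 = 3.3 m; q_5 = 0.91 × 1.27 × 3.3 = 3.814 m³/s
w_6 = (17.3 − 10.7)/2 = 3.3 m; q_6 = 0.46 × 0.53 × 3.3 = 0.8045 m³/s
w_7 = (17.3 − 16.2)/2 = 0.55 m; q_7 = 0.61 × 0.42 × 0.55 = 0.1409 m³/s
Q = Σ qᵢ = 13.08 m³/s

13.1 m³/s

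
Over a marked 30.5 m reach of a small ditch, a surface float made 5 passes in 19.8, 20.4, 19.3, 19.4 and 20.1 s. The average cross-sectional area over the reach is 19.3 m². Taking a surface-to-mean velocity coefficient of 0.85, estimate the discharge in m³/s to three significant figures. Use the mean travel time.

25.3 m³/s

t̄ = (19.8 + 20.4 + 19.3 + 19.4 + 20.1) / 5 = 19.8 s
v_surface = L / t̄ = 30.5 / 19.8 = 1.540 m/s
v_mean = 0.85 × 1.540 = 1.309 m/s
Q = A × v_mean = 19.3 × 1.309 = 25.27 m³/s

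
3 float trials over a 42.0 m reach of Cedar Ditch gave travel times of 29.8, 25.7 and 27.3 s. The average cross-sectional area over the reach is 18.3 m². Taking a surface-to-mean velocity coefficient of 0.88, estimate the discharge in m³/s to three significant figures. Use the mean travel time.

t̄ = (29.8 + 25.7 + 27.3) / 3 = 27.6 s
v_surface = L / t̄ = 42.0 / 27.6 = 1.522 m/s
v_mean = 0.88 × 1.522 = 1.339 m/s
Q = A × v_mean = 18.3 × 1.339 = 24.51 m³/s

24.5 m³/s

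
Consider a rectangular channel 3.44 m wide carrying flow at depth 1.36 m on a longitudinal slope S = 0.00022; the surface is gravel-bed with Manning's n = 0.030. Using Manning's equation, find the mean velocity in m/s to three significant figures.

0.412 m/s

A = b·y = 3.44 × 1.36 = 4.678 m²
P = b + 2y = 3.44 + 2×1.36 = 6.160 m
R = A/P = 4.678/6.160 = 0.7595 m
Q = (1/n)·A·R^(2/3)·S^(1/2) = (1/0.030) × 4.678 × 0.7595^(2/3) × 0.00022^(1/2) = 1.925 m³/s
V = Q/A = 1.925/4.678 = 0.4116 m/s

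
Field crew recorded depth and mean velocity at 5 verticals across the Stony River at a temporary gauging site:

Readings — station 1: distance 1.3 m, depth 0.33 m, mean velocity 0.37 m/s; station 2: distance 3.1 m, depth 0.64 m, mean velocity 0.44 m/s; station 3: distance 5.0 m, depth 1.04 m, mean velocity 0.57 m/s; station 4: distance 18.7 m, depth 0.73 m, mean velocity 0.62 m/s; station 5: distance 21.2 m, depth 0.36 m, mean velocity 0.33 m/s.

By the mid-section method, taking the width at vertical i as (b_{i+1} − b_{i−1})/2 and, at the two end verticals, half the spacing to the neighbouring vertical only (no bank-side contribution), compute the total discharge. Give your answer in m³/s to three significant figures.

9.07 m³/s

w_1 = (3.1 − 1.3)/2 = 0.9 m; q_1 = 0.37 × 0.33 × 0.9 = 0.1099 m³/s
w_2 = (5.0 − 1.3)/2 = 1.85 m; q_2 = 0.44 × 0.64 × 1.85 = 0.5210 m³/s
w_3 = (18.7 − 3.1)/2 = 7.8 m; q_3 = 0.57 × 1.04 × 7.8 = 4.624 m³/s
w_4 = (21.2 − 5.0)/2 = 8.1 m; q_4 = 0.62 × 0.73 × 8.1 = 3.666 m³/s
w_5 = (21.2 − 18.7)/2 = 1.25 m; q_5 = 0.33 × 0.36 × 1.25 = 0.1485 m³/s
Q = Σ qᵢ = 9.069 m³/s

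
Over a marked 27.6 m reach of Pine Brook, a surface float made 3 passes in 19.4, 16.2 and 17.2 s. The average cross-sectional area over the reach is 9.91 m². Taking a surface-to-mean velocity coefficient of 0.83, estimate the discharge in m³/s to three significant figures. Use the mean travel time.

t̄ = (19.4 + 16.2 + 17.2) / 3 = 17.6 s
v_surface = L / t̄ = 27.6 / 17.6 = 1.568 m/s
v_mean = 0.83 × 1.568 = 1.302 m/s
Q = A × v_mean = 9.91 × 1.302 = 12.90 m³/s

12.9 m³/s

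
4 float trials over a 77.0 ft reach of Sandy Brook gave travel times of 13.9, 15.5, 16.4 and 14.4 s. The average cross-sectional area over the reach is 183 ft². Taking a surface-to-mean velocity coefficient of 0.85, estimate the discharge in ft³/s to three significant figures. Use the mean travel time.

796 ft³/s

t̄ = (13.9 + 15.5 + 16.4 + 14.4) / 4 = 15.05 s
v_surface = L / t̄ = 77.0 / 15.05 = 5.116 ft/s
v_mean = 0.85 × 5.116 = 4.349 ft/s
Q = A × v_mean = 183 × 4.349 = 795.8 ft³/s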